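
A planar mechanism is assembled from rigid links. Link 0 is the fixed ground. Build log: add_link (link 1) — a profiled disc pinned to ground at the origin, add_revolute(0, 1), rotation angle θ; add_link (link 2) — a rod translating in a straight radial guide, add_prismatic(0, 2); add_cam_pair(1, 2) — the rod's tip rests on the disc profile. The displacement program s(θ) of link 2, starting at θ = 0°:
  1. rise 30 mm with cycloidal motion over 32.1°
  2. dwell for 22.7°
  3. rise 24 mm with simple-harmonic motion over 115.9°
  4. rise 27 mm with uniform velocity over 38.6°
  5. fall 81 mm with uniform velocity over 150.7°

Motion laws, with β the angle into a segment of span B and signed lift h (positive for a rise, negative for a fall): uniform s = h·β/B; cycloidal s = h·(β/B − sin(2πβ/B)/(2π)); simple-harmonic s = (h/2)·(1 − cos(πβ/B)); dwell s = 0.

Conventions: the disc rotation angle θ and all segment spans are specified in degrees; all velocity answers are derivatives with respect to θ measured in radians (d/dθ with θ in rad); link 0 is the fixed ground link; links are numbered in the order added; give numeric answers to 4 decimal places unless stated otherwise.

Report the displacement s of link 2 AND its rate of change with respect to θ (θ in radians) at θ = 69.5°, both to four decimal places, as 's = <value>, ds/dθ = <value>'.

seg 1 [0°–32.1°] cycloidal, h=30: full span → s += 30 → s = 30.0000
seg 2 [32.1°–54.8°] dwell: s stays 30.0000
seg 3 [54.8°–170.7°] simple-harmonic, h=24: θ=69.5° here. β=14.7, B=115.9. 24/2·(1 − cos(π·0.1268)) = 0.9401 → s = 30.9401
velocity in seg [54.8°–170.7°] (simple-harmonic), θ in radians: β = 14.7° = 0.2566 rad, B = 115.9° = 2.0228 rad; ds/dθ = (πh/(2B)) sin(πβ/B) = (π·24/(2·2.0228)) sin(π·0.1268) = 7.231036 mm/rad

s = 30.9401, ds/dθ = 7.2310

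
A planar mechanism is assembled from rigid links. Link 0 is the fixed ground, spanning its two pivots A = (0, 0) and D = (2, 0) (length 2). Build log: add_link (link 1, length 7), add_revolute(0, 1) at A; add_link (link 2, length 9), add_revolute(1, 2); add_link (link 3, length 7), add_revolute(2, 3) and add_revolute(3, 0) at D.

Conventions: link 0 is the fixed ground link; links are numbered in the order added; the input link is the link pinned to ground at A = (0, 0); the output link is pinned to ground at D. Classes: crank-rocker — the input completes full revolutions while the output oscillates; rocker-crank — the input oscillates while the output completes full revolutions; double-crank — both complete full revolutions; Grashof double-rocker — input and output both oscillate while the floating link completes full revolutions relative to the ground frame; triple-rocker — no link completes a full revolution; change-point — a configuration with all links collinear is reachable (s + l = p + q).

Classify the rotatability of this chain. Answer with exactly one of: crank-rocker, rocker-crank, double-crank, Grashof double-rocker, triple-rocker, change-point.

lengths: ground=2, input=7, coupler=9, output=7
sorted: s=2 (shortest), l=9 (longest), p+q=14
s + l = 11 vs p + q = 14
s + l < p + q (Grashof) with shortest = ground link → double-crank

double-crank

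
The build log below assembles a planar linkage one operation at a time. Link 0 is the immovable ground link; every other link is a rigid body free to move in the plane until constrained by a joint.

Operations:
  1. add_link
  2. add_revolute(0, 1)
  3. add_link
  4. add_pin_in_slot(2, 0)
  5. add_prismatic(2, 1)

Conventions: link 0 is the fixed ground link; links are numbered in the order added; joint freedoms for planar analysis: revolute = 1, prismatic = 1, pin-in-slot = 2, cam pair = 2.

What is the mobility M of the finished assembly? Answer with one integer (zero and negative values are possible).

link 0 = ground. State L|J1|J2 = 1|0|0
+link1  2|0|0
R(0,1) f=1→J1  2|1|0
+link2  3|1|0
PS(2,0) f=2→J2  3|1|1
P(2,1) f=1→J1  3|2|1
M = 3(3−1)−2·2−1 = 6−4−1 = 1

M = 1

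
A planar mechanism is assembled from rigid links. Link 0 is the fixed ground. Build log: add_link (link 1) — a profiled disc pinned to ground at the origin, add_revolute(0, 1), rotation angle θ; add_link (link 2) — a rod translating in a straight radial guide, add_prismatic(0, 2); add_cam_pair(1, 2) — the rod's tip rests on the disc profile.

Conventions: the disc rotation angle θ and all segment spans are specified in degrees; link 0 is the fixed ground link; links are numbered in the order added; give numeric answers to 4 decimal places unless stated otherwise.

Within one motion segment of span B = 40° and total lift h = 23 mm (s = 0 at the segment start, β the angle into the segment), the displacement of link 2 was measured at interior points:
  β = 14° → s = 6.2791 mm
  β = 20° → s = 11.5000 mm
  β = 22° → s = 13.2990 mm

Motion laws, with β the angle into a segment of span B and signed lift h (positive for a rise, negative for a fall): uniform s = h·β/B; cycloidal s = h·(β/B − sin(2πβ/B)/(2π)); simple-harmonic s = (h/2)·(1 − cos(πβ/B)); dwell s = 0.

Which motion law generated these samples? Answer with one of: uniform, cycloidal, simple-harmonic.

candidates at β/B = r: uniform s = h·r (linear in β); cycloidal s = h·(r − sin(2πr)/(2π)); simple-harmonic s = (h/2)(1 − cos(πr))
β=14°: printed 6.2791 | uniform 8.0500, cycloidal 5.0885, simple-harmonic 6.2791
β=20°: printed 11.5000 | uniform 11.5000, cycloidal 11.5000, simple-harmonic 11.5000
β=22°: printed 13.2990 | uniform 12.6500, cycloidal 13.7812, simple-harmonic 13.2990
only one law matches every sample → simple-harmonic

simple-harmonic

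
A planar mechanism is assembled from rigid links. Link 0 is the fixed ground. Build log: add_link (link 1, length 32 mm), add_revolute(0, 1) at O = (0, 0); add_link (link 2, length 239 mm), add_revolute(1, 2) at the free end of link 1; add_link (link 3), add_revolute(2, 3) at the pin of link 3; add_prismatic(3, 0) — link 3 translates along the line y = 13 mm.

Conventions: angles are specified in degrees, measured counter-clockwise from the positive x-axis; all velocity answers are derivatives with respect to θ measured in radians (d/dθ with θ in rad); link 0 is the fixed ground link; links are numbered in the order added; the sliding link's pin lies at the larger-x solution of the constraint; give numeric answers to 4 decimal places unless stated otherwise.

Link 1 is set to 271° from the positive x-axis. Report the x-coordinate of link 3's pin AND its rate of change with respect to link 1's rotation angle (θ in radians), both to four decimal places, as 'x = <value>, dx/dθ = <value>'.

geometry: r = 32 mm, L = 239 mm, e = 13 mm
crank pin P = (r cos θ, r sin θ) = (0.558477, -31.995126)
h = r sin θ − e = -31.995126 − 13 = -44.995126
x = r cos θ + √(L² − h²) = 0.558477 + 234.726306 = 235.284783
dx/dθ = −r sin θ − h·r cos θ/√(L² − h²) (θ in radians; h = -44.995126) = 32.102182

x = 235.2848, dx/dθ = 32.1022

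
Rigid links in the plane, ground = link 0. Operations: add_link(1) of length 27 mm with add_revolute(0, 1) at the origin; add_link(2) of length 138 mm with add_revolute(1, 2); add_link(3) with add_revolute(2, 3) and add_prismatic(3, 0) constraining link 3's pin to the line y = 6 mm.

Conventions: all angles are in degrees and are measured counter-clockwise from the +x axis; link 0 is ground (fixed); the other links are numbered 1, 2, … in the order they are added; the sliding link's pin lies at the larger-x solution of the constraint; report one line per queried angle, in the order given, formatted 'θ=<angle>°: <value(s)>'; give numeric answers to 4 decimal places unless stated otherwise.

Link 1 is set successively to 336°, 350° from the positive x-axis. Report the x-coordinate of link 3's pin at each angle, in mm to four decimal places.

geometry: r = 27 mm, L = 138 mm, e = 6 mm
θ=336°: crank pin P = (r cos θ, r sin θ) = (24.665727, -10.981889)
θ=336°: h = r sin θ − e = -10.981889 − 6 = -16.981889
θ=336°: x = r cos θ + √(L² − h²) = 24.665727 + 136.951143 = 161.616870
θ=350°: crank pin P = (r cos θ, r sin θ) = (26.589809, -4.688501)
θ=350°: h = r sin θ − e = -4.688501 − 6 = -10.688501
θ=350°: x = r cos θ + √(L² − h²) = 26.589809 + 137.585450 = 164.175259

θ=336°: 161.6169
θ=350°: 164.1753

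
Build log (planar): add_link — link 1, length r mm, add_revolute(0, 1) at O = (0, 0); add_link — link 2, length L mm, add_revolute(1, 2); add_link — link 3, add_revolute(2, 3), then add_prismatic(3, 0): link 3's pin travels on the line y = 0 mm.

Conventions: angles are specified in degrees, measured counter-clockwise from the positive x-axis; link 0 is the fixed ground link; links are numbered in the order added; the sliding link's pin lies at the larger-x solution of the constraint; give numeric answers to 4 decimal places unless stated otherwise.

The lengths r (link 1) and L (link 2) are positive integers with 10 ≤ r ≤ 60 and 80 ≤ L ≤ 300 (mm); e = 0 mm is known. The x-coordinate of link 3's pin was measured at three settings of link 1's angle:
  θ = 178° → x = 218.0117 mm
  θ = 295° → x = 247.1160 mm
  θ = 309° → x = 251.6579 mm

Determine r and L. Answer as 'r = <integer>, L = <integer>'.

constraint per measurement: (x − r cos θ)² + (r sin θ − e)² = L²
subtracting the θ₁ and θ₂ equations cancels the r² and L² terms:
r = (x₁² − x₂²) / (2[(x₁cos θ₁ + e sin θ₁) − (x₂cos θ₂ + e sin θ₂)]) = 21.0000 → r = 21
L² = (x₁ − r cos θ₁)² + (r sin θ₁ − e)² = 57121.0148 → L = 239.0000 → L = 239
check at θ₃=309°: x = 251.6579 (printed 251.6579) ✓

r = 21, L = 239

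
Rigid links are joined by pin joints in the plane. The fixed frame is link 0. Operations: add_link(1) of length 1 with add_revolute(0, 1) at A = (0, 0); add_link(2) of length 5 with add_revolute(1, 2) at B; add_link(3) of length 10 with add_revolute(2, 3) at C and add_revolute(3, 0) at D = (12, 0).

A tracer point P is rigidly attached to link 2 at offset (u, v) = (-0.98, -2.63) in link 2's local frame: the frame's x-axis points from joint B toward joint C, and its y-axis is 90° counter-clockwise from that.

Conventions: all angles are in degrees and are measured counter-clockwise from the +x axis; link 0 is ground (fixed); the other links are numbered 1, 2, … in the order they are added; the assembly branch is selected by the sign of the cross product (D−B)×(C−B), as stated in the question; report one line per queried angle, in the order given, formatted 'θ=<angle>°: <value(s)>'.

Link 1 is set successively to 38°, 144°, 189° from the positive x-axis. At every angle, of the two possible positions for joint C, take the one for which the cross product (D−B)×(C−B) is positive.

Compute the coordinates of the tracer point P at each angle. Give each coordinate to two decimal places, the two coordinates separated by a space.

A=(0,0), D=(12.00,0)
θ=38°: B = A + 1.00·(cos38°, sin38°) = (0.7880, 0.6157)
θ=38°: |BD| = 11.2289
θ=38°: circle(B,5.00) ∩ circle(D,10.00): a=2.2748, h=4.4525
θ=38°:   candidates: C₊=(3.3036,4.9368) cross=49.997; C₋=(2.8153,-3.9549) cross=-49.997
θ=38°:   branch + wants cross > 0 → take C=(3.3036,4.9368) (cross=49.997)
θ=38°: ex = (C−B)/|BC| = (0.5031,0.8642); ey = (-0.8642,0.5031)
θ=38°: P = B + -0.98·ex + -2.63·ey = (2.5679,-1.5545)
θ=144°: B = A + 1.00·(cos144°, sin144°) = (-0.8090, 0.5878)
θ=144°: |BD| = 12.8225
θ=144°: circle(B,5.00) ∩ circle(D,10.00): a=3.4867, h=3.5837
θ=144°:   candidates: C₊=(2.8383,4.0079) cross=45.952; C₋=(2.5097,-3.1520) cross=-45.952
θ=144°:   branch + wants cross > 0 → take C=(2.8383,4.0079) (cross=45.952)
θ=144°: ex = (C−B)/|BC| = (0.7295,0.6840); ey = (-0.6840,0.7295)
θ=144°: P = B + -0.98·ex + -2.63·ey = (0.2751,-2.0010)
θ=189°: B = A + 1.00·(cos189°, sin189°) = (-0.9877, -0.1564)
θ=189°: |BD| = 12.9886
θ=189°: circle(B,5.00) ∩ circle(D,10.00): a=3.6072, h=3.4624
θ=189°:   candidates: C₊=(2.5775,3.3492) cross=44.972; C₋=(2.6609,-3.5751) cross=-44.972
θ=189°:   branch + wants cross > 0 → take C=(2.5775,3.3492) (cross=44.972)
θ=189°: ex = (C−B)/|BC| = (0.7130,0.7011); ey = (-0.7011,0.7130)
θ=189°: P = B + -0.98·ex + -2.63·ey = (0.1575,-2.7188)

θ=38°: 2.57 -1.55
θ=144°: 0.28 -2.00
θ=189°: 0.16 -2.72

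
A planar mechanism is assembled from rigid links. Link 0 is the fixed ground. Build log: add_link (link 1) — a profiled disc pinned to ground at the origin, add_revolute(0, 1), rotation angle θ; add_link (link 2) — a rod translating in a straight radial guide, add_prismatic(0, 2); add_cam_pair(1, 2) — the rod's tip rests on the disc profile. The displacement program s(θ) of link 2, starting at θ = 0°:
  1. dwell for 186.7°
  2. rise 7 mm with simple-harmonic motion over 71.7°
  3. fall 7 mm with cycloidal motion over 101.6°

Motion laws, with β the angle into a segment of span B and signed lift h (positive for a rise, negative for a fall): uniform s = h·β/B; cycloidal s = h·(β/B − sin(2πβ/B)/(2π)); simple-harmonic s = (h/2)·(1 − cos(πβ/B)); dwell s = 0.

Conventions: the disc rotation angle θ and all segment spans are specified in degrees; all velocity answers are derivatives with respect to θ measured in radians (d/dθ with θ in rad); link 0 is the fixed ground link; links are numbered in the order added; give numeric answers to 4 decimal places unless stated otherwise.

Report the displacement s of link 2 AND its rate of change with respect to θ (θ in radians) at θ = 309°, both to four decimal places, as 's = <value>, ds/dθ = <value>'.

seg 1 [0°–186.7°] dwell: s stays 0.0000
seg 2 [186.7°–258.4°] simple-harmonic, h=7: full span → s += 7 → s = 7.0000
seg 3 [258.4°–360°] cycloidal, h=-7: θ=309° here. β=50.6, B=101.6. -7·(0.4980 − sin(2π·0.4980)/(2π)) = -3.4724 → s = 3.5276
velocity in seg [258.4°–360°] (cycloidal), θ in radians: β = 50.6° = 0.8831 rad, B = 101.6° = 1.7733 rad; ds/dθ = (h/B)(1 − cos(2πβ/B)) = ((-7)/1.7733)(1 − cos(2π·0.4980)) = -7.894786 mm/rad

s = 3.5276, ds/dθ = -7.8948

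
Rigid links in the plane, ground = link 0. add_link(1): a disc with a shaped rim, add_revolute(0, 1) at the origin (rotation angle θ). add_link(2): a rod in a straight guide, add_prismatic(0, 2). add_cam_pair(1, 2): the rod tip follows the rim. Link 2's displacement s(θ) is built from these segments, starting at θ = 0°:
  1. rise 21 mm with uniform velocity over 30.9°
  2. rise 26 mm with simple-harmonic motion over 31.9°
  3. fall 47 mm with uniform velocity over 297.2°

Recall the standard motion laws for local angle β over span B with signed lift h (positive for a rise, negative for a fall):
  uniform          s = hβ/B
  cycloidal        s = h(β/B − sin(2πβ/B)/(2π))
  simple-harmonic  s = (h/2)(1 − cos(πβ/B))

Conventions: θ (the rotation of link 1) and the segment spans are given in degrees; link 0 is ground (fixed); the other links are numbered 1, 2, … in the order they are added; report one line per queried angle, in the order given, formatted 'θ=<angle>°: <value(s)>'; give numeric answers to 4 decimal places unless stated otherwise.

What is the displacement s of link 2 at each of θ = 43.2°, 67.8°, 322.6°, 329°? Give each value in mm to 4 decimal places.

segment 1 (0° to 30.9°, uniform, h = 21) is passed completely: s = 0.0000 + (21) = 21.0000
θ = 43.2° falls in segment 2 (30.9° to 62.8°, simple-harmonic, h = 26): β = 43.2 − 30.9 = 12.3°, B = 31.9°; Δs = 26/2·(1 − cos(π·0.3856)) = 8.4270; s = 21.0000 + 8.4270 = 29.4270
segment 2 (30.9° to 62.8°, simple-harmonic, h = 26) is passed completely: s = 21.0000 + (26) = 47.0000
θ = 67.8° falls in segment 3 (62.8° to 360°, uniform, h = -47): β = 67.8 − 62.8 = 5°, B = 297.2°; Δs = -47·5/297.2 = -0.7907; s = 47.0000 − 0.7907 = 46.2093
θ = 322.6° falls in segment 3 (62.8° to 360°, uniform, h = -47): β = 322.6 − 62.8 = 259.8°, B = 297.2°; Δs = -47·259.8/297.2 = -41.0855; s = 47.0000 − 41.0855 = 5.9145
θ = 329° falls in segment 3 (62.8° to 360°, uniform, h = -47): β = 329 − 62.8 = 266.2°, B = 297.2°; Δs = -47·266.2/297.2 = -42.0976; s = 47.0000 − 42.0976 = 4.9024

θ=43.2°: 29.4270
θ=67.8°: 46.2093
θ=322.6°: 5.9145
θ=329°: 4.9024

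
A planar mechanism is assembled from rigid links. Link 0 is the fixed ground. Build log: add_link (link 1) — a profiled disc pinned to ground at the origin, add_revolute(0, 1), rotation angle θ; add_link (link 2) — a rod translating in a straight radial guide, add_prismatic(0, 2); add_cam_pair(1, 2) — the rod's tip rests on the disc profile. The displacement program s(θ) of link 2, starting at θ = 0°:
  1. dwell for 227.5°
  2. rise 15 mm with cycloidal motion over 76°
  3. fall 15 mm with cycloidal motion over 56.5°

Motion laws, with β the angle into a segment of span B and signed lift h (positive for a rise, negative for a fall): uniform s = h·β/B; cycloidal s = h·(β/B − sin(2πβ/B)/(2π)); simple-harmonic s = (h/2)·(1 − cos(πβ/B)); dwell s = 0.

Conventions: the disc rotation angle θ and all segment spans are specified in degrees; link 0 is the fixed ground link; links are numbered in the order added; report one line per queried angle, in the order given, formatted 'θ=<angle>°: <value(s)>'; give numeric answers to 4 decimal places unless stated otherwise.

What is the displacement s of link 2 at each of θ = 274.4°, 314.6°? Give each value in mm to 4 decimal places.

seg 1 [0°–227.5°] dwell: s stays 0.0000
seg 2 [227.5°–303.5°] cycloidal, h=15: θ=274.4° here. β=46.9, B=76. 15·(0.6171 − sin(2π·0.6171)/(2π)) = 10.8589 → s = 10.8589
seg 2 [227.5°–303.5°] cycloidal, h=15: full span → s += 15 → s = 15.0000
seg 3 [303.5°–360°] cycloidal, h=-15: θ=314.6° here. β=11.1, B=56.5. -15·(0.1965 − sin(2π·0.1965)/(2π)) = -0.6934 → s = 14.3066

θ=274.4°: 10.8589
θ=314.6°: 14.3066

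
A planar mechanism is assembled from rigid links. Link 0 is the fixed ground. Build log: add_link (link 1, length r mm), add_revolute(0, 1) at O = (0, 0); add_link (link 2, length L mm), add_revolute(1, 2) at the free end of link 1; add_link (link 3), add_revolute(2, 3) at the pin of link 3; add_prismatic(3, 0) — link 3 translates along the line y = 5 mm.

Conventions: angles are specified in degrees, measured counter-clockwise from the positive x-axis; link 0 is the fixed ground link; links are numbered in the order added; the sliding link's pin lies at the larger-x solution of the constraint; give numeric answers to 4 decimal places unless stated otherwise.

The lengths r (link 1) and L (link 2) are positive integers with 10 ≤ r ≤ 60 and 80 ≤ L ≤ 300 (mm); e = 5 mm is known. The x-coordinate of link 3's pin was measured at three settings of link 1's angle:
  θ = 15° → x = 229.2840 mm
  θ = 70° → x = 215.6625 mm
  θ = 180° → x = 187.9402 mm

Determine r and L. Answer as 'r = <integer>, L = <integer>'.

constraint per measurement: (x − r cos θ)² + (r sin θ − e)² = L²
subtracting the θ₁ and θ₂ equations cancels the r² and L² terms:
r = (x₁² − x₂²) / (2[(x₁cos θ₁ + e sin θ₁) − (x₂cos θ₂ + e sin θ₂)]) = 20.9999 → r = 21
L² = (x₁ − r cos θ₁)² + (r sin θ₁ − e)² = 43681.0045 → L = 209.0000 → L = 209
check at θ₃=180°: x = 187.9402 (printed 187.9402) ✓

r = 21, L = 209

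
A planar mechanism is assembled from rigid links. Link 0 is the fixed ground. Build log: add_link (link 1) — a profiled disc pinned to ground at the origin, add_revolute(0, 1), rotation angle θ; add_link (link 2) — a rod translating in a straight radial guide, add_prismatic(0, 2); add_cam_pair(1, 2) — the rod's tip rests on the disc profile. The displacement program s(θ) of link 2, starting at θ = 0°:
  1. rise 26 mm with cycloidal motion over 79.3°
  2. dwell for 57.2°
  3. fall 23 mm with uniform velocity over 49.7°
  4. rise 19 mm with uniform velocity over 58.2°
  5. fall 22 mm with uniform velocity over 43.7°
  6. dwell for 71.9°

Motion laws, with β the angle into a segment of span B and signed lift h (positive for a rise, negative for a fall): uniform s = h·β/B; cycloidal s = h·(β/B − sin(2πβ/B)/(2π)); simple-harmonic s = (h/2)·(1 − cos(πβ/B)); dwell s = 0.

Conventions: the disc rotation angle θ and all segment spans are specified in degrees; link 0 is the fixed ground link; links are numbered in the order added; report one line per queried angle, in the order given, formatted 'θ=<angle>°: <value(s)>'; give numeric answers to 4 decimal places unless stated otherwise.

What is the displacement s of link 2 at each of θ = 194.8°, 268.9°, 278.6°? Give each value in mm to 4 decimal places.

seg 1 [0°–79.3°] cycloidal, h=26: full span → s += 26 → s = 26.0000
seg 2 [79.3°–136.5°] dwell: s stays 26.0000
seg 3 [136.5°–186.2°] uniform, h=-23: full span → s += -23 → s = 3.0000
seg 4 [186.2°–244.4°] uniform, h=19: θ=194.8° here. β=8.6, B=58.2. 19·8.6/58.2 = 2.8076 → s = 5.8076
seg 4 [186.2°–244.4°] uniform, h=19: full span → s += 19 → s = 22.0000
seg 5 [244.4°–288.1°] uniform, h=-22: θ=268.9° here. β=24.5, B=43.7. -22·24.5/43.7 = -12.3341 → s = 9.6659
seg 5 [244.4°–288.1°] uniform, h=-22: θ=278.6° here. β=34.2, B=43.7. -22·34.2/43.7 = -17.2174 → s = 4.7826

θ=194.8°: 5.8076
θ=268.9°: 9.6659
θ=278.6°: 4.7826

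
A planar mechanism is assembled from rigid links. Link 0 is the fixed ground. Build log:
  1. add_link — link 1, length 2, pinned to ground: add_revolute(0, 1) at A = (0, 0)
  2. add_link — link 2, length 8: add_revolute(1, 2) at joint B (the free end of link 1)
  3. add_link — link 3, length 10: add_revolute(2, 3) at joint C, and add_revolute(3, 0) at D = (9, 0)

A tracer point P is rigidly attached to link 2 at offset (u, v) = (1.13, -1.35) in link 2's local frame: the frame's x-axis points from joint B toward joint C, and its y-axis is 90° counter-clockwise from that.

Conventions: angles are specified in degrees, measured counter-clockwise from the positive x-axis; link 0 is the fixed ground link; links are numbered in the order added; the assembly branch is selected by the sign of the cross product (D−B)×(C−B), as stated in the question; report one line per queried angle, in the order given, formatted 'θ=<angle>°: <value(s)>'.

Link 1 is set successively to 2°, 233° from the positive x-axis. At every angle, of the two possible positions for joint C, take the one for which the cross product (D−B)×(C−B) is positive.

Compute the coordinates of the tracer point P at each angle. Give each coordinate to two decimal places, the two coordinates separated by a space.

A=(0,0), D=(9.00,0)
θ=2°: B = A + 2.00·(cos2°, sin2°) = (1.9988, 0.0698)
θ=2°: |BD| = 7.0016
θ=2°: circle(B,8.00) ∩ circle(D,10.00): a=0.9299, h=7.9458
θ=2°:   candidates: C₊=(3.0079,8.0059) cross=55.633; C₋=(2.8495,-7.8848) cross=-55.633
θ=2°:   branch + wants cross > 0 → take C=(3.0079,8.0059) (cross=55.633)
θ=2°: ex = (C−B)/|BC| = (0.1261,0.9920); ey = (-0.9920,0.1261)
θ=2°: P = B + 1.13·ex + -1.35·ey = (3.4805,1.0205)
θ=233°: B = A + 2.00·(cos233°, sin233°) = (-1.2036, -1.5973)
θ=233°: |BD| = 10.3279
θ=233°: circle(B,8.00) ∩ circle(D,10.00): a=3.4211, h=7.2316
θ=233°:   candidates: C₊=(1.0579,6.0764) cross=74.687; C₋=(3.2947,-8.2128) cross=-74.687
θ=233°:   branch + wants cross > 0 → take C=(1.0579,6.0764) (cross=74.687)
θ=233°: ex = (C−B)/|BC| = (0.2827,0.9592); ey = (-0.9592,0.2827)
θ=233°: P = B + 1.13·ex + -1.35·ey = (0.4107,-0.8950)

θ=2°: 3.48 1.02
θ=233°: 0.41 -0.89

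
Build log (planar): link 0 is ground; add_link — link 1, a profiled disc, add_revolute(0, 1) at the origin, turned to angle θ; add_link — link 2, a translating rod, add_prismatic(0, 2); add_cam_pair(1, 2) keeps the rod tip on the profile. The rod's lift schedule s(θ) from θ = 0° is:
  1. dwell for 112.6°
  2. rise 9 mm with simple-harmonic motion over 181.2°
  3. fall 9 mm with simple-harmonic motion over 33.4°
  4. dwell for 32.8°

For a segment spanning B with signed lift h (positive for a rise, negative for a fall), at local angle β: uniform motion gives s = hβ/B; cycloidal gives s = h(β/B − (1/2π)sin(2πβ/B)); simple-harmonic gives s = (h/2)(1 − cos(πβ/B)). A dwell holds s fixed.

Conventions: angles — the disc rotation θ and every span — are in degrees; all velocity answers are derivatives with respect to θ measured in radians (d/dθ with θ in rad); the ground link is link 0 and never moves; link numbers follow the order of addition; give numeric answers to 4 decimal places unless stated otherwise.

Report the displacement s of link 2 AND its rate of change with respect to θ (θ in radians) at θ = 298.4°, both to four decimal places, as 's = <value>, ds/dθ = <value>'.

seg 1 [0°–112.6°] dwell: s stays 0.0000
seg 2 [112.6°–293.8°] simple-harmonic, h=9: full span → s += 9 → s = 9.0000
seg 3 [293.8°–327.2°] simple-harmonic, h=-9: θ=298.4° here. β=4.6, B=33.4. -9/2·(1 − cos(π·0.1377)) = -0.4147 → s = 8.5853
velocity in seg [293.8°–327.2°] (simple-harmonic), θ in radians: β = 4.6° = 0.0803 rad, B = 33.4° = 0.5829 rad; ds/dθ = (πh/(2B)) sin(πβ/B) = (π·(-9)/(2·0.5829)) sin(π·0.1377) = -10.168659 mm/rad

s = 8.5853, ds/dθ = -10.1687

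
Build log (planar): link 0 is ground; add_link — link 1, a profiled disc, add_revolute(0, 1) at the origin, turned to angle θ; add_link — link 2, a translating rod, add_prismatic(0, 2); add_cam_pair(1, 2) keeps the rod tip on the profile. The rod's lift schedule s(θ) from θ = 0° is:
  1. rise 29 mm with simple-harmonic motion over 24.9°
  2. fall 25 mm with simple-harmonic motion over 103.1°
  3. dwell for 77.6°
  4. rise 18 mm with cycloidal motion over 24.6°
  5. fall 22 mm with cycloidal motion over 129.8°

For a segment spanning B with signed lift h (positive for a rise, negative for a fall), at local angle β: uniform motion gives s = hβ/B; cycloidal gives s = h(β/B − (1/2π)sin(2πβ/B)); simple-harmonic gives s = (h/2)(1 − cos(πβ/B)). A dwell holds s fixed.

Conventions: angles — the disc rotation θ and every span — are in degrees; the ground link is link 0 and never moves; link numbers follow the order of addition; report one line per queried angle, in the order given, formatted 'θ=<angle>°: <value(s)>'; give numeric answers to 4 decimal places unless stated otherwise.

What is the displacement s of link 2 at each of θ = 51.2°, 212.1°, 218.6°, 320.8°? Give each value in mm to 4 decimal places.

seg 1 [0°–24.9°] simple-harmonic, h=29: full span → s += 29 → s = 29.0000
seg 2 [24.9°–128°] simple-harmonic, h=-25: θ=51.2° here. β=26.3, B=103.1. -25/2·(1 − cos(π·0.2551)) = -3.8037 → s = 25.1963
seg 2 [24.9°–128°] simple-harmonic, h=-25: full span → s += -25 → s = 4.0000
seg 3 [128°–205.6°] dwell: s stays 4.0000
seg 4 [205.6°–230.2°] cycloidal, h=18: θ=212.1° here. β=6.5, B=24.6. 18·(0.2642 − sin(2π·0.2642)/(2π)) = 1.9027 → s = 5.9027
seg 4 [205.6°–230.2°] cycloidal, h=18: θ=218.6° here. β=13, B=24.6. 18·(0.5285 − sin(2π·0.5285)/(2π)) = 10.0217 → s = 14.0217
seg 4 [205.6°–230.2°] cycloidal, h=18: full span → s += 18 → s = 22.0000
seg 5 [230.2°–360°] cycloidal, h=-22: θ=320.8° here. β=90.6, B=129.8. -22·(0.6980 − sin(2π·0.6980)/(2π)) = -18.6721 → s = 3.3279

θ=51.2°: 25.1963
θ=212.1°: 5.9027
θ=218.6°: 14.0217
θ=320.8°: 3.3279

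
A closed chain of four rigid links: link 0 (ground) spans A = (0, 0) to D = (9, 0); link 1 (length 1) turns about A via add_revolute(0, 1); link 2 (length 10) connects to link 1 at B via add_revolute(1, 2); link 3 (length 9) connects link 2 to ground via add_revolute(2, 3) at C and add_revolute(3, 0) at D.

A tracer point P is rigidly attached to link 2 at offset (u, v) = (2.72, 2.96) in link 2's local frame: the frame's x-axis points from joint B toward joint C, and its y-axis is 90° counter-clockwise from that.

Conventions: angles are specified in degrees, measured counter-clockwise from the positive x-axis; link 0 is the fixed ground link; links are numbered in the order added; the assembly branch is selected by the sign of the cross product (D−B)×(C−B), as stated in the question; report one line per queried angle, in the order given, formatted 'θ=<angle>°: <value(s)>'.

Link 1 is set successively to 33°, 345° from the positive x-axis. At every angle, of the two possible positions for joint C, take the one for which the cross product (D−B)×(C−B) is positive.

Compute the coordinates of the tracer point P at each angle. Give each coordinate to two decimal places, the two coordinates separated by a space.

A=(0,0), D=(9.00,0)
θ=33°: B = A + 1.00·(cos33°, sin33°) = (0.8387, 0.5446)
θ=33°: |BD| = 8.1795
θ=33°: circle(B,10.00) ∩ circle(D,9.00): a=5.2512, h=8.5103
θ=33°:   candidates: C₊=(6.6449,8.6864) cross=69.610; C₋=(5.5115,-8.2964) cross=-69.610
θ=33°:   branch + wants cross > 0 → take C=(6.6449,8.6864) (cross=69.610)
θ=33°: ex = (C−B)/|BC| = (0.5806,0.8142); ey = (-0.8142,0.5806)
θ=33°: P = B + 2.72·ex + 2.96·ey = (0.0080,4.4778)
θ=345°: B = A + 1.00·(cos345°, sin345°) = (0.9659, -0.2588)
θ=345°: |BD| = 8.0382
θ=345°: circle(B,10.00) ∩ circle(D,9.00): a=5.2010, h=8.5411
θ=345°:   candidates: C₊=(5.8892,8.4453) cross=68.655; C₋=(6.4392,-8.6280) cross=-68.655
θ=345°:   branch + wants cross > 0 → take C=(5.8892,8.4453) (cross=68.655)
θ=345°: ex = (C−B)/|BC| = (0.4923,0.8704); ey = (-0.8704,0.4923)
θ=345°: P = B + 2.72·ex + 2.96·ey = (-0.2714,3.5660)

θ=33°: 0.01 4.48
θ=345°: -0.27 3.57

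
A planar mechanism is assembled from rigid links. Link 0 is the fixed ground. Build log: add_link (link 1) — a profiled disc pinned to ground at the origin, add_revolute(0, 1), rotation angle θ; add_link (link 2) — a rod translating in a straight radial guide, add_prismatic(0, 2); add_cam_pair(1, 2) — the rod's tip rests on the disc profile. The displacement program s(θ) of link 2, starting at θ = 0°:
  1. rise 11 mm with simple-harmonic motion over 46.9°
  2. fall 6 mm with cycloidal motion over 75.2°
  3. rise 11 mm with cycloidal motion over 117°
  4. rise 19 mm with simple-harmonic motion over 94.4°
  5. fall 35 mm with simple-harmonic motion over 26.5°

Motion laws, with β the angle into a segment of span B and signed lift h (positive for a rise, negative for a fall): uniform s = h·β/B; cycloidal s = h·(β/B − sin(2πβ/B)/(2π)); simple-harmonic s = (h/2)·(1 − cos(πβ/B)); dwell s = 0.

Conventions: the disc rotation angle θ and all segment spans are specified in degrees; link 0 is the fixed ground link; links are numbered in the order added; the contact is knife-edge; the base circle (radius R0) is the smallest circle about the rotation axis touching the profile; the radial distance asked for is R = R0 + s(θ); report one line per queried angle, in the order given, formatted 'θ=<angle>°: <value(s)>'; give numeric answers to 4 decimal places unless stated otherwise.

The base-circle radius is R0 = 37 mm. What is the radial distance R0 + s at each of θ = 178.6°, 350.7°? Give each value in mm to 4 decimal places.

seg 1 [0°–46.9°] simple-harmonic, h=11: full span → s += 11 → s = 11.0000
seg 2 [46.9°–122.1°] cycloidal, h=-6: full span → s += -6 → s = 5.0000
seg 3 [122.1°–239.1°] cycloidal, h=11: θ=178.6° here. β=56.5, B=117. 11·(0.4829 − sin(2π·0.4829)/(2π)) = 5.1243 → s = 10.1243
seg 3 [122.1°–239.1°] cycloidal, h=11: full span → s += 11 → s = 16.0000
seg 4 [239.1°–333.5°] simple-harmonic, h=19: full span → s += 19 → s = 35.0000
seg 5 [333.5°–360°] simple-harmonic, h=-35: θ=350.7° here. β=17.2, B=26.5. -35/2·(1 − cos(π·0.6491)) = -25.3986 → s = 9.6014
θ=178.6°: R = R0 + s = 37 + 10.1243 = 47.1243
θ=350.7°: R = R0 + s = 37 + 9.6014 = 46.6014

θ=178.6°: 47.1243
θ=350.7°: 46.6014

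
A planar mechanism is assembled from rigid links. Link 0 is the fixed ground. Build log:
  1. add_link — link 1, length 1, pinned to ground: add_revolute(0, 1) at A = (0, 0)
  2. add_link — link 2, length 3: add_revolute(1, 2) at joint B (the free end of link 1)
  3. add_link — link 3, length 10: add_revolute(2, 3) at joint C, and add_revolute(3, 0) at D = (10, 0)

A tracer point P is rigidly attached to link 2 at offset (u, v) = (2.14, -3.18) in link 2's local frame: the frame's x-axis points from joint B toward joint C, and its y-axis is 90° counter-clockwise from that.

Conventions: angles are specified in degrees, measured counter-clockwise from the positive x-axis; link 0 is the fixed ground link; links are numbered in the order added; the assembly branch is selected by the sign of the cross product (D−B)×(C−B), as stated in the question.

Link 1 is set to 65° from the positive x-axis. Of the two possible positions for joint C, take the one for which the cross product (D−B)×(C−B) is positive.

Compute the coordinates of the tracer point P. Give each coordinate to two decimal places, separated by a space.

A=(0,0), D=(10.00,0)
B = A + 1.00·(cos65°, sin65°) = (0.4226, 0.9063)
|BD| = 9.6202
circle(B,3.00) ∩ circle(D,10.00): a=0.0804, h=2.9989
  candidates: C₊=(0.7852,3.8843) cross=28.850; C₋=(0.2202,-2.0869) cross=-28.850
  branch + wants cross > 0 → take C=(0.7852,3.8843) (cross=28.850)
ex = (C−B)/|BC| = (0.1209,0.9927); ey = (-0.9927,0.1209)
P = B + 2.14·ex + -3.18·ey = (3.8380,2.6463)

3.84 2.65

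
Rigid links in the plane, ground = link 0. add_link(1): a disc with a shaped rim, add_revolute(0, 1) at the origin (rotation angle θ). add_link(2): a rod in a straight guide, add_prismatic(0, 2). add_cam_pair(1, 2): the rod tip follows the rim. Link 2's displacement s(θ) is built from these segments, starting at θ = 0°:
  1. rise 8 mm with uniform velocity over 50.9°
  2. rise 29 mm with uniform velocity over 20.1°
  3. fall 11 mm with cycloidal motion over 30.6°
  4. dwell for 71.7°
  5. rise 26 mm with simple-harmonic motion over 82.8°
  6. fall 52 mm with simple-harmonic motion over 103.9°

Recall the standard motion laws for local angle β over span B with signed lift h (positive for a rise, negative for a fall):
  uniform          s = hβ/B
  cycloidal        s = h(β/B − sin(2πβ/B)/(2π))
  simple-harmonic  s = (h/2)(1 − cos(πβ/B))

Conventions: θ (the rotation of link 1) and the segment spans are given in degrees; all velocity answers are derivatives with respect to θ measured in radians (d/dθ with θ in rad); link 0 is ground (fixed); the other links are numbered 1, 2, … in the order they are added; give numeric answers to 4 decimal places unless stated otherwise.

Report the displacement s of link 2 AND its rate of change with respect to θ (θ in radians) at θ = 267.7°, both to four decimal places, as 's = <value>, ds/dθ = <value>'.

segment 1 (0° to 50.9°, uniform, h = 8) is passed completely: s = 0.0000 + (8) = 8.0000
segment 2 (50.9° to 71°, uniform, h = 29) is passed completely: s = 8.0000 + (29) = 37.0000
segment 3 (71° to 101.6°, cycloidal, h = -11) is passed completely: s = 37.0000 + (-11) = 26.0000
segment 4 (101.6° to 173.3°, dwell): s unchanged at 26.0000
segment 5 (173.3° to 256.1°, simple-harmonic, h = 26) is passed completely: s = 26.0000 + (26) = 52.0000
θ = 267.7° falls in segment 6 (256.1° to 360°, simple-harmonic, h = -52): β = 267.7 − 256.1 = 11.6°, B = 103.9°; Δs = -52/2·(1 − cos(π·0.1116)) = -1.5830; s = 52.0000 − 1.5830 = 50.4170
velocity in seg [256.1°–360°] (simple-harmonic), θ in radians: β = 11.6° = 0.2025 rad, B = 103.9° = 1.8134 rad; ds/dθ = (πh/(2B)) sin(πβ/B) = (π·(-52)/(2·1.8134)) sin(π·0.1116) = -15.476799 mm/rad

s = 50.4170, ds/dθ = -15.4768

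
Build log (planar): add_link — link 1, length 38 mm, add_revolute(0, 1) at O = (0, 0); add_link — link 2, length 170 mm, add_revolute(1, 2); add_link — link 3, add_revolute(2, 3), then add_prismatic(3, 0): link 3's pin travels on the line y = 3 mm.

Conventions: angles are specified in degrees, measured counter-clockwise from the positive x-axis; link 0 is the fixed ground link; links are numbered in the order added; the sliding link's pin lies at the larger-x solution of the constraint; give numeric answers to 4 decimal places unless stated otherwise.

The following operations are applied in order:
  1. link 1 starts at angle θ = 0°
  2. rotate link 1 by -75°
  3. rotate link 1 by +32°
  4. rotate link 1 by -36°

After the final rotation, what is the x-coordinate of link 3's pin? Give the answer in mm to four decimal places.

geometry: r = 38 mm, L = 170 mm, e = 3 mm; θ starts at 0°
rotate link 1 by -75°: θ ← 0° -75° = -75°
rotate link 1 by +32°: θ ← -75° +32° = -43°
rotate link 1 by -36°: θ ← -43° -36° = -79°
crank pin P = (r cos θ, r sin θ) = (7.250742, -37.301833)
h = r sin θ − e = -37.301833 − 3 = -40.301833
x = r cos θ + √(L² − h²) = 7.250742 + 165.153753 = 172.404495

172.4045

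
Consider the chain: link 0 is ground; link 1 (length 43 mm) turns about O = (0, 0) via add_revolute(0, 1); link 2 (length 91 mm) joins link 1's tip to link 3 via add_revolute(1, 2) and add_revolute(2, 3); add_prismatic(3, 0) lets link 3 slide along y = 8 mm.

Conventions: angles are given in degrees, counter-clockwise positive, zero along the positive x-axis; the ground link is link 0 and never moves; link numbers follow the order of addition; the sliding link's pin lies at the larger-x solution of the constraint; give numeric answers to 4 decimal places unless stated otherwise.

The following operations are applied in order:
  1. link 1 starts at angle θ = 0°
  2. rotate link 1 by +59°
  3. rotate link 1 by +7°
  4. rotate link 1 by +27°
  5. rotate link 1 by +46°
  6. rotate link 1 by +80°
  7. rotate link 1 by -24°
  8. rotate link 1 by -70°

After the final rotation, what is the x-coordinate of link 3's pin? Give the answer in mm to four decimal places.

geometry: r = 43 mm, L = 91 mm, e = 8 mm; θ starts at 0°
rotate link 1 by +59°: θ ← 0° +59° = 59°
rotate link 1 by +7°: θ ← 59° +7° = 66°
rotate link 1 by +27°: θ ← 66° +27° = 93°
rotate link 1 by +46°: θ ← 93° +46° = 139°
rotate link 1 by +80°: θ ← 139° +80° = 219°
rotate link 1 by -24°: θ ← 219° -24° = 195°
rotate link 1 by -70°: θ ← 195° -70° = 125°
crank pin P = (r cos θ, r sin θ) = (-24.663787, 35.223538)
h = r sin θ − e = 35.223538 − 8 = 27.223538
x = r cos θ + √(L² − h²) = -24.663787 + 86.832477 = 62.168690

62.1687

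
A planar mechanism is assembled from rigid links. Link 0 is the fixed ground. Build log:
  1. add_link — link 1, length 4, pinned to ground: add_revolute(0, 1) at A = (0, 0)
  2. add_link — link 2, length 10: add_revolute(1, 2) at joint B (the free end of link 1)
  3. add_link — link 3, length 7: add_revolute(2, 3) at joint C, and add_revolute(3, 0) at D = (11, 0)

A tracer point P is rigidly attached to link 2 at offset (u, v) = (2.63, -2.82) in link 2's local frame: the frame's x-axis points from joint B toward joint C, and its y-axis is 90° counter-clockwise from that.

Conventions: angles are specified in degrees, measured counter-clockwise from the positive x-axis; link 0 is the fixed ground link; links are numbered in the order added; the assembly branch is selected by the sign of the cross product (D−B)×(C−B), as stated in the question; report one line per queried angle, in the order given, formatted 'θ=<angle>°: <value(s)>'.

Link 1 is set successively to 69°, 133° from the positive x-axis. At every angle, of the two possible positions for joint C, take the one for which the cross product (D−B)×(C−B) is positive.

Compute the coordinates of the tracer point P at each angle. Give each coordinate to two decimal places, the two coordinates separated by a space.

A=(0,0), D=(11.00,0)
θ=69°: B = A + 4.00·(cos69°, sin69°) = (1.4335, 3.7343)
θ=69°: |BD| = 10.2695
θ=69°: circle(B,10.00) ∩ circle(D,7.00): a=7.6178, h=6.4783
θ=69°:   candidates: C₊=(10.8855,6.9991) cross=66.529; C₋=(6.1741,-5.0706) cross=-66.529
θ=69°:   branch + wants cross > 0 → take C=(10.8855,6.9991) (cross=66.529)
θ=69°: ex = (C−B)/|BC| = (0.9452,0.3265); ey = (-0.3265,0.9452)
θ=69°: P = B + 2.63·ex + -2.82·ey = (4.8400,1.9275)
θ=133°: B = A + 4.00·(cos133°, sin133°) = (-2.7280, 2.9254)
θ=133°: |BD| = 14.0362
θ=133°: circle(B,10.00) ∩ circle(D,7.00): a=8.8348, h=4.6846
θ=133°:   candidates: C₊=(6.8892,5.6658) cross=65.754; C₋=(4.9365,-3.4977) cross=-65.754
θ=133°:   branch + wants cross > 0 → take C=(6.8892,5.6658) (cross=65.754)
θ=133°: ex = (C−B)/|BC| = (0.9617,0.2740); ey = (-0.2740,0.9617)
θ=133°: P = B + 2.63·ex + -2.82·ey = (0.5741,0.9341)

θ=69°: 4.84 1.93
θ=133°: 0.57 0.93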